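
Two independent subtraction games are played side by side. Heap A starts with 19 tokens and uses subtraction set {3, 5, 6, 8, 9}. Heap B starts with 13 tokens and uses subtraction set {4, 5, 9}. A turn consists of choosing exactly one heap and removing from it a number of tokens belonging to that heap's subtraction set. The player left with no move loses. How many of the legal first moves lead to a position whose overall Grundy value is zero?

4

Heap A, S = {3, 5, 6, 8, 9}:
G(0) = 0
G(1) = mex{} = 0
G(2) = mex{} = 0
G(3) = mex{0} = 1
G(4) = mex{0} = 1
G(5) = mex{0,0} = 1
G(6) = mex{1,0,0} = 2
G(7) = mex{1,0,0} = 2
G(8) = mex{1,1,0,0} = 2
G(9) = mex{2,1,1,0,0} = 3
G(10) = mex{2,1,1,0,0} = 3
G(11) = mex{2,2,1,1,0} = 3
G(12) = mex{3,2,2,1,1} = 0
G(13) = mex{3,2,2,1,1} = 0
G(14) = mex{3,3,2,2,1} = 0
G(15) = mex{0,3,3,2,2} = 1
G(16) = mex{0,3,3,2,2} = 1
G(17) = mex{0,0,3,3,2} = 1
G(18) = mex{1,0,0,3,3} = 2
G(19) = mex{1,0,0,3,3} = 2
G_A(19) = 2.
Heap B, S = {4, 5, 9}:
n :  0  1  2  3  4  5  6  7  8  9 10 11 12 13
G :  0  0  0  0  1  1  1  1  2  2  2  2  3  0
G_B(13) = 0.
Combined Grundy value = 2 ⊕ 0 = 2.
A winning move leaves total XOR = 0, i.e. changes one component's Grundy value g to g ⊕ X where X is the current total.
Heap A: need g' = 2⊕2 = 0. Options: 19−3→G=1, 19−5→G=0, 19−6→G=0, 19−8→G=3, 19−9→G=3. Hits: 2.
Heap B: need g' = 0⊕2 = 2. Options: 13−4→G=2, 13−5→G=2, 13−9→G=1. Hits: 2.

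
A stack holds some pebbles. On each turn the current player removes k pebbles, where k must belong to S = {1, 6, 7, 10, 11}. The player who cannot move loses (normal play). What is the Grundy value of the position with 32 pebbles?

0

n :  0  1  2  3  4  5  6  7  8  9 10 11 12 13 14 15 16 17 18 19 20 21 22 23 24 25 26 27 28 29 30 31 32
G :  0  1  0  1  0  1  2  3  2  3  2  3  4  5  4  5  0  1  0  1  0  1  2  3  2  3  2  3  4  5  4  5  0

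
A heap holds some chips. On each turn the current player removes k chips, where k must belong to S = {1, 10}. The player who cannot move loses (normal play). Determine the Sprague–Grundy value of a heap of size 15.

0

G(0) = 0
G(1) = mex{0} = 1
G(2) = mex{1} = 0
G(3) = mex{0} = 1
G(4) = mex{1} = 0
G(5) = mex{0} = 1
G(6) = mex{1} = 0
G(7) = mex{0} = 1
G(8) = mex{1} = 0
G(9) = mex{0} = 1
G(10) = mex{1,0} = 2
G(11) = mex{2,1} = 0
G(12) = mex{0,0} = 1
G(13) = mex{1,1} = 0
G(14) = mex{0,0} = 1
G(15) = mex{1,1} = 0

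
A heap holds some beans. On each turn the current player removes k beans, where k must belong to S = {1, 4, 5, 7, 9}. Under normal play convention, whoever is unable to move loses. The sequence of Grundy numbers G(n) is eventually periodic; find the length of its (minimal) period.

n :  0  1  2  3  4  5  6  7  8  9 10 11 12 13 14 15 16 17 18
G :  0  1  0  1  2  3  2  3  0  1  0  1  2  3  2  3  0  1  0
G(n+8) = G(n) holds for n = 0,…,8 (a full window of length max(S) = 9), so the sequence is purely periodic with period 8.

8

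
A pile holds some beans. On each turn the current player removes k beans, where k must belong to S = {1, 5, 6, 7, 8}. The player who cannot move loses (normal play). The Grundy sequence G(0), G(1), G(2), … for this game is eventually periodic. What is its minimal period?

13

n :  0  1  2  3  4  5  6  7  8  9 10 11 12 13 14 15 16 17 18 19 20 21 22 23 24 25 26 27
G :  0  1  0  1  0  1  2  3  2  3  2  3  4  0  1  0  1  0  1  2  3  2  3  2  3  4  0  1
G(n+13) = G(n) holds for n = 0,…,7 (a full window of length max(S) = 8), so the sequence is purely periodic with period 13.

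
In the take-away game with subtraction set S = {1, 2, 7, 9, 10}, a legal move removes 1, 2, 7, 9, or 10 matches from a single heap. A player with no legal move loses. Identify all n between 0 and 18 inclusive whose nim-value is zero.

0, 3, 6, 11, 14, 17

G(0) = 0
G(1) = mex{0} = 1
G(2) = mex{1,0} = 2
G(3) = mex{2,1} = 0
G(4) = mex{0,2} = 1
G(5) = mex{1,0} = 2
G(6) = mex{2,1} = 0
G(7) = mex{0,2,0} = 1
G(8) = mex{1,0,1} = 2
G(9) = mex{2,1,2,0} = 3
G(10) = mex{3,2,0,1,0} = 4
G(11) = mex{4,3,1,2,1} = 0
G(12) = mex{0,4,2,0,2} = 1
G(13) = mex{1,0,0,1,0} = 2
G(14) = mex{2,1,1,2,1} = 0
G(15) = mex{0,2,2,0,2} = 1
G(16) = mex{1,0,3,1,0} = 2
G(17) = mex{2,1,4,2,1} = 0
G(18) = mex{0,2,0,3,2} = 1
P-positions are exactly the n with G(n) = 0.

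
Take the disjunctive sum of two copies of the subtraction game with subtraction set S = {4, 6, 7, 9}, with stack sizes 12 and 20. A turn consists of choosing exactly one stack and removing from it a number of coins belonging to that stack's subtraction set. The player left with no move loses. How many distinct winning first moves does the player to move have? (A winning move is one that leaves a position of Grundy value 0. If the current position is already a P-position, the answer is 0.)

2

All stacks use S = {4, 6, 7, 9}:
G(0) = 0
G(1) = mex{} = 0
G(2) = mex{} = 0
G(3) = mex{} = 0
G(4) = mex{0} = 1
G(5) = mex{0} = 1
G(6) = mex{0,0} = 1
G(7) = mex{0,0,0} = 1
G(8) = mex{1,0,0} = 2
G(9) = mex{1,0,0,0} = 2
G(10) = mex{1,1,0,0} = 2
G(11) = mex{1,1,1,0} = 2
G(12) = mex{2,1,1,0} = 3
G(13) = mex{2,1,1,1} = 0
G(14) = mex{2,2,1,1} = 0
G(15) = mex{2,2,2,1} = 0
G(16) = mex{3,2,2,1} = 0
G(17) = mex{0,2,2,2} = 1
G(18) = mex{0,3,2,2} = 1
G(19) = mex{0,0,3,2} = 1
G(20) = mex{0,0,0,2} = 1
Stack A: G(12) = 3.
Stack B: G(20) = 1.
Combined Grundy value = 3 ⊕ 1 = 2.
A winning move leaves total XOR = 0, i.e. changes one component's Grundy value g to g ⊕ X where X is the current total.
Stack A: need g' = 3⊕2 = 1. Options: 12−4→G=2, 12−6→G=1, 12−7→G=1, 12−9→G=0. Hits: 2.
Stack B: need g' = 1⊕2 = 3. Options: 20−4→G=0, 20−6→G=0, 20−7→G=0, 20−9→G=2. Hits: 0.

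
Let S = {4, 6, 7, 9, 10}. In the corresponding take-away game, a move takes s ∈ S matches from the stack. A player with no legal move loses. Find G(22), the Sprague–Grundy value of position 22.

n :  0  1  2  3  4  5  6  7  8  9 10 11 12 13 14 15 16 17 18 19 20 21 22
G :  0  0  0  0  1  1  1  1  2  2  2  2  3  3  0  0  0  0  1  1  1  1  2

2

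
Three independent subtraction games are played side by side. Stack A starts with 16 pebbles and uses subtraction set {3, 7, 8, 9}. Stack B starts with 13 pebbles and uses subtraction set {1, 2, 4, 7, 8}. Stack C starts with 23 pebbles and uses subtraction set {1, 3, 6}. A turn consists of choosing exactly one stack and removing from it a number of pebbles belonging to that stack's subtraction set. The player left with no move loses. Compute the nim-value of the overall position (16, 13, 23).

0

Stack A, S = {3, 7, 8, 9}:
G(0) = 0
G(1) = mex{} = 0
G(2) = mex{} = 0
G(3) = mex{0} = 1
G(4) = mex{0} = 1
G(5) = mex{0} = 1
G(6) = mex{1} = 0
G(7) = mex{1,0} = 2
G(8) = mex{1,0,0} = 2
G(9) = mex{0,0,0,0} = 1
G(10) = mex{2,1,0,0} = 3
G(11) = mex{2,1,1,0} = 3
G(12) = mex{1,1,1,1} = 0
G(13) = mex{3,0,1,1} = 2
G(14) = mex{3,2,0,1} = 4
G(15) = mex{0,2,2,0} = 1
G(16) = mex{2,1,2,2} = 0
G_A(16) = 0.
Stack B, S = {1, 2, 4, 7, 8}:
G(0) = 0
G(1) = mex{0} = 1
G(2) = mex{1,0} = 2
G(3) = mex{2,1} = 0
G(4) = mex{0,2,0} = 1
G(5) = mex{1,0,1} = 2
G(6) = mex{2,1,2} = 0
G(7) = mex{0,2,0,0} = 1
G(8) = mex{1,0,1,1,0} = 2
G(9) = mex{2,1,2,2,1} = 0
G(10) = mex{0,2,0,0,2} = 1
G(11) = mex{1,0,1,1,0} = 2
G(12) = mex{2,1,2,2,1} = 0
G(13) = mex{0,2,0,0,2} = 1
G_B(13) = 1.
Stack C, S = {1, 3, 6}:
G(0) = 0
G(1) = mex{0} = 1
G(2) = mex{1} = 0
G(3) = mex{0,0} = 1
G(4) = mex{1,1} = 0
G(5) = mex{0,0} = 1
G(6) = mex{1,1,0} = 2
G(7) = mex{2,0,1} = 3
G(8) = mex{3,1,0} = 2
G(9) = mex{2,2,1} = 0
G(10) = mex{0,3,0} = 1
G(11) = mex{1,2,1} = 0
G(12) = mex{0,0,2} = 1
G(13) = mex{1,1,3} = 0
G(14) = mex{0,0,2} = 1
G(15) = mex{1,1,0} = 2
G(16) = mex{2,0,1} = 3
G(17) = mex{3,1,0} = 2
G(18) = mex{2,2,1} = 0
G(19) = mex{0,3,0} = 1
G(20) = mex{1,2,1} = 0
G(21) = mex{0,0,2} = 1
G(22) = mex{1,1,3} = 0
G(23) = mex{0,0,2} = 1
G_C(23) = 1.
Combined Grundy value = 0 ⊕ 1 ⊕ 1 = 0.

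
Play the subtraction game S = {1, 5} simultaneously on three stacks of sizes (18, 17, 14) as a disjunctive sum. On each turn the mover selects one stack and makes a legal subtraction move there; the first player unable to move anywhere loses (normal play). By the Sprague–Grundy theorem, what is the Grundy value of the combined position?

1

All stacks use S = {1, 5}:
G(0) = 0
G(1) = mex{0} = 1
G(2) = mex{1} = 0
G(3) = mex{0} = 1
G(4) = mex{1} = 0
G(5) = mex{0,0} = 1
G(6) = mex{1,1} = 0
G(7) = mex{0,0} = 1
G(8) = mex{1,1} = 0
G(9) = mex{0,0} = 1
G(10) = mex{1,1} = 0
G(11) = mex{0,0} = 1
G(12) = mex{1,1} = 0
G(13) = mex{0,0} = 1
G(14) = mex{1,1} = 0
G(15) = mex{0,0} = 1
G(16) = mex{1,1} = 0
G(17) = mex{0,0} = 1
G(18) = mex{1,1} = 0
Stack A: G(18) = 0.
Stack B: G(17) = 1.
Stack C: G(14) = 0.
Combined Grundy value = 0 ⊕ 1 ⊕ 0 = 1.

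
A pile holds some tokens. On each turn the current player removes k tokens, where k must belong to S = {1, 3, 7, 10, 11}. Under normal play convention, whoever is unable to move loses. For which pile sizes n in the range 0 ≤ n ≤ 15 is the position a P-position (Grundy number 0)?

0, 2, 4, 6, 8

G(0) = 0
G(1) = mex{0} = 1
G(2) = mex{1} = 0
G(3) = mex{0,0} = 1
G(4) = mex{1,1} = 0
G(5) = mex{0,0} = 1
G(6) = mex{1,1} = 0
G(7) = mex{0,0,0} = 1
G(8) = mex{1,1,1} = 0
G(9) = mex{0,0,0} = 1
G(10) = mex{1,1,1,0} = 2
G(11) = mex{2,0,0,1,0} = 3
G(12) = mex{3,1,1,0,1} = 2
G(13) = mex{2,2,0,1,0} = 3
G(14) = mex{3,3,1,0,1} = 2
G(15) = mex{2,2,0,1,0} = 3
P-positions are exactly the n with G(n) = 0.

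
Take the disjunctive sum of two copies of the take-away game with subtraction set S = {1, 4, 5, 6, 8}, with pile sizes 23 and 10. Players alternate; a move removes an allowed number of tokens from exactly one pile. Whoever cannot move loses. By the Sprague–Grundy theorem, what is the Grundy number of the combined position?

All piles use S = {1, 4, 5, 6, 8}:
G(0) = 0
G(1) = mex{0} = 1
G(2) = mex{1} = 0
G(3) = mex{0} = 1
G(4) = mex{1,0} = 2
G(5) = mex{2,1,0} = 3
G(6) = mex{3,0,1,0} = 2
G(7) = mex{2,1,0,1} = 3
G(8) = mex{3,2,1,0,0} = 4
G(9) = mex{4,3,2,1,1} = 0
G(10) = mex{0,2,3,2,0} = 1
G(11) = mex{1,3,2,3,1} = 0
G(12) = mex{0,4,3,2,2} = 1
G(13) = mex{1,0,4,3,3} = 2
G(14) = mex{2,1,0,4,2} = 3
G(15) = mex{3,0,1,0,3} = 2
G(16) = mex{2,1,0,1,4} = 3
G(17) = mex{3,2,1,0,0} = 4
G(18) = mex{4,3,2,1,1} = 0
G(19) = mex{0,2,3,2,0} = 1
G(20) = mex{1,3,2,3,1} = 0
G(21) = mex{0,4,3,2,2} = 1
G(22) = mex{1,0,4,3,3} = 2
G(23) = mex{2,1,0,4,2} = 3
Pile A: G(23) = 3.
Pile B: G(10) = 1.
Combined Grundy value = 3 ⊕ 1 = 2.

2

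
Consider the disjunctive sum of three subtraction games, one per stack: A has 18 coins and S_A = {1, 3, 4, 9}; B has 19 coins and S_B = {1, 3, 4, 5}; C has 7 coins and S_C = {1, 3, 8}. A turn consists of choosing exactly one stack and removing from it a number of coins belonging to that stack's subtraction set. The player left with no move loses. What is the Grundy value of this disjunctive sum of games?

2

Stack A, S = {1, 3, 4, 9}:
n :  0  1  2  3  4  5  6  7  8  9 10 11 12 13 14 15 16 17 18
G :  0  1  0  1  2  3  2  0  1  4  3  2  0  1  0  1  2  3  2
G_A(18) = 2.
Stack B, S = {1, 3, 4, 5}:
G(0) = 0
G(1) = mex{0} = 1
G(2) = mex{1} = 0
G(3) = mex{0,0} = 1
G(4) = mex{1,1,0} = 2
G(5) = mex{2,0,1,0} = 3
G(6) = mex{3,1,0,1} = 2
G(7) = mex{2,2,1,0} = 3
G(8) = mex{3,3,2,1} = 0
G(9) = mex{0,2,3,2} = 1
G(10) = mex{1,3,2,3} = 0
G(11) = mex{0,0,3,2} = 1
G(12) = mex{1,1,0,3} = 2
G(13) = mex{2,0,1,0} = 3
G(14) = mex{3,1,0,1} = 2
G(15) = mex{2,2,1,0} = 3
G(16) = mex{3,3,2,1} = 0
G(17) = mex{0,2,3,2} = 1
G(18) = mex{1,3,2,3} = 0
G(19) = mex{0,0,3,2} = 1
G_B(19) = 1.
Stack C, S = {1, 3, 8}:
n : 0 1 2 3 4 5 6 7
G : 0 1 0 1 0 1 0 1
G_C(7) = 1.
Combined Grundy value = 2 ⊕ 1 ⊕ 1 = 2.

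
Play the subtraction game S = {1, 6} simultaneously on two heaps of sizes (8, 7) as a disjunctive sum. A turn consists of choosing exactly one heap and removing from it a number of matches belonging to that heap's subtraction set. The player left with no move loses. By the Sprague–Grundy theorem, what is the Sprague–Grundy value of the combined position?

1

All heaps use S = {1, 6}:
n : 0 1 2 3 4 5 6 7 8
G : 0 1 0 1 0 1 2 0 1
Heap A: G(8) = 1.
Heap B: G(7) = 0.
Combined Grundy value = 1 ⊕ 0 = 1.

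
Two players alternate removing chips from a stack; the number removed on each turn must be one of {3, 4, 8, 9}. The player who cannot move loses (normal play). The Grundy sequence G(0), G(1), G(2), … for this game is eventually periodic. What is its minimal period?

n :  0  1  2  3  4  5  6  7  8  9 10 11 12 13 14 15 16 17 18 19 20 21 22 23 24 25
G :  0  0  0  1  1  1  2  0  2  3  1  3  0  0  0  1  1  1  2  0  2  3  1  3  0  0
G(n+12) = G(n) holds for n = 0,…,8 (a full window of length max(S) = 9), so the sequence is purely periodic with period 12.

12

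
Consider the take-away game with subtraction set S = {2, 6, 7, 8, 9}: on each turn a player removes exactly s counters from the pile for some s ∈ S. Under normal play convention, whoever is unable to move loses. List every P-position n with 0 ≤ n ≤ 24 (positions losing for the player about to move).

0, 1, 4, 5, 15, 16, 19, 20

n :  0  1  2  3  4  5  6  7  8  9 10 11 12 13 14 15 16 17 18 19 20 21 22 23 24
G :  0  0  1  1  0  0  1  1  2  2  3  3  2  2  3  0  0  1  1  0  0  1  1  2  2
P-positions are exactly the n with G(n) = 0.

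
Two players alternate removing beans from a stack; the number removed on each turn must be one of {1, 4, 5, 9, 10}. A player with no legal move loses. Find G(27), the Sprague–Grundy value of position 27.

3

n :  0  1  2  3  4  5  6  7  8  9 10 11 12 13 14 15 16 17 18 19 20 21 22 23 24 25 26 27
G :  0  1  0  1  2  3  2  3  0  1  4  5  2  3  0  1  0  1  2  3  2  3  0  1  4  5  2  3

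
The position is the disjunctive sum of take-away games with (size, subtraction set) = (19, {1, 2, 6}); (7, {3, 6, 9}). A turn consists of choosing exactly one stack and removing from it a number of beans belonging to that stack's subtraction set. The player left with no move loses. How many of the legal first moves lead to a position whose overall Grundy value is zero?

0

Stack A, S = {1, 2, 6}:
G(0) = 0
G(1) = mex{0} = 1
G(2) = mex{1,0} = 2
G(3) = mex{2,1} = 0
G(4) = mex{0,2} = 1
G(5) = mex{1,0} = 2
G(6) = mex{2,1,0} = 3
G(7) = mex{3,2,1} = 0
G(8) = mex{0,3,2} = 1
G(9) = mex{1,0,0} = 2
G(10) = mex{2,1,1} = 0
G(11) = mex{0,2,2} = 1
G(12) = mex{1,0,3} = 2
G(13) = mex{2,1,0} = 3
G(14) = mex{3,2,1} = 0
G(15) = mex{0,3,2} = 1
G(16) = mex{1,0,0} = 2
G(17) = mex{2,1,1} = 0
G(18) = mex{0,2,2} = 1
G(19) = mex{1,0,3} = 2
G_A(19) = 2.
Stack B, S = {3, 6, 9}:
G(0) = 0
G(1) = mex{} = 0
G(2) = mex{} = 0
G(3) = mex{0} = 1
G(4) = mex{0} = 1
G(5) = mex{0} = 1
G(6) = mex{1,0} = 2
G(7) = mex{1,0} = 2
G_B(7) = 2.
Combined Grundy value = 2 ⊕ 2 = 0.
A winning move leaves total XOR = 0, i.e. changes one component's Grundy value g to g ⊕ X where X is the current total.
Stack A: target g' = 2⊕0 = 2, but every legal move changes the Grundy value (mex property), so 0 moves.
Stack B: target g' = 2⊕0 = 2, but every legal move changes the Grundy value (mex property), so 0 moves.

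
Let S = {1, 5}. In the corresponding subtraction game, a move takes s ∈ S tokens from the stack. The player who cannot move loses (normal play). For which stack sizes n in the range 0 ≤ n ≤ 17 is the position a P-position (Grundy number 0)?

G(0) = 0
G(1) = mex{0} = 1
G(2) = mex{1} = 0
G(3) = mex{0} = 1
G(4) = mex{1} = 0
G(5) = mex{0,0} = 1
G(6) = mex{1,1} = 0
G(7) = mex{0,0} = 1
G(8) = mex{1,1} = 0
G(9) = mex{0,0} = 1
G(10) = mex{1,1} = 0
G(11) = mex{0,0} = 1
G(12) = mex{1,1} = 0
G(13) = mex{0,0} = 1
G(14) = mex{1,1} = 0
G(15) = mex{0,0} = 1
G(16) = mex{1,1} = 0
G(17) = mex{0,0} = 1
P-positions are exactly the n with G(n) = 0.

0, 2, 4, 6, 8, 10, 12, 14, 16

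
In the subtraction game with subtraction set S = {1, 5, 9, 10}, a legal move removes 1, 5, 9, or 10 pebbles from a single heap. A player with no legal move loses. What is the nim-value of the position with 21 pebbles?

n :  0  1  2  3  4  5  6  7  8  9 10 11 12 13 14 15 16 17 18 19 20 21
G :  0  1  0  1  0  1  0  1  0  1  2  3  2  3  2  3  2  3  2  0  1  0

0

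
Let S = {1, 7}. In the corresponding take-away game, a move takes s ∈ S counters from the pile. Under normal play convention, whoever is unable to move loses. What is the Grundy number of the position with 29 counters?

1

G(0) = 0
G(1) = mex{0} = 1
G(2) = mex{1} = 0
G(3) = mex{0} = 1
G(4) = mex{1} = 0
G(5) = mex{0} = 1
G(6) = mex{1} = 0
G(7) = mex{0,0} = 1
G(8) = mex{1,1} = 0
G(9) = mex{0,0} = 1
G(10) = mex{1,1} = 0
G(11) = mex{0,0} = 1
G(12) = mex{1,1} = 0
G(13) = mex{0,0} = 1
G(14) = mex{1,1} = 0
G(15) = mex{0,0} = 1
G(16) = mex{1,1} = 0
G(17) = mex{0,0} = 1
G(18) = mex{1,1} = 0
G(19) = mex{0,0} = 1
G(20) = mex{1,1} = 0
G(21) = mex{0,0} = 1
G(22) = mex{1,1} = 0
G(23) = mex{0,0} = 1
G(24) = mex{1,1} = 0
G(25) = mex{0,0} = 1
G(26) = mex{1,1} = 0
G(27) = mex{0,0} = 1
G(28) = mex{1,1} = 0
G(29) = mex{0,0} = 1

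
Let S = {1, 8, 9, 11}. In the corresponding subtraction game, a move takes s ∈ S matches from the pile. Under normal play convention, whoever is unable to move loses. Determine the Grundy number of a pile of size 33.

n :  0  1  2  3  4  5  6  7  8  9 10 11 12 13 14 15 16 17 18 19 20 21 22 23 24 25 26 27 28 29 30 31 32 33
G :  0  1  0  1  0  1  0  1  2  3  2  3  2  3  2  3  0  1  0  1  0  1  0  1  2  3  2  3  2  3  2  3  0  1

1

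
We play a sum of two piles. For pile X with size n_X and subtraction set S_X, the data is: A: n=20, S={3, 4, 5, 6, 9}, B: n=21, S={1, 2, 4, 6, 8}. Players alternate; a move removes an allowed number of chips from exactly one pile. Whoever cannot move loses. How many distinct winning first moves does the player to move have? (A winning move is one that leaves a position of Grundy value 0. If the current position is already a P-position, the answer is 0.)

4

Pile A, S = {3, 4, 5, 6, 9}:
n :  0  1  2  3  4  5  6  7  8  9 10 11 12 13 14 15 16 17 18 19 20
G :  0  0  0  1  1  1  2  2  2  3  3  3  0  0  0  1  1  1  2  2  2
G_A(20) = 2.
Pile B, S = {1, 2, 4, 6, 8}:
n :  0  1  2  3  4  5  6  7  8  9 10 11 12 13 14 15 16 17 18 19 20 21
G :  0  1  2  0  1  2  3  4  5  3  0  1  2  0  1  2  3  4  5  3  0  1
G_B(21) = 1.
Combined Grundy value = 2 ⊕ 1 = 3.
A winning move leaves total XOR = 0, i.e. changes one component's Grundy value g to g ⊕ X where X is the current total.
Pile A: need g' = 2⊕3 = 1. Options: 20−3→G=1, 20−4→G=1, 20−5→G=1, 20−6→G=0, 20−9→G=3. Hits: 3.
Pile B: need g' = 1⊕3 = 2. Options: 21−1→G=0, 21−2→G=3, 21−4→G=4, 21−6→G=2, 21−8→G=0. Hits: 1.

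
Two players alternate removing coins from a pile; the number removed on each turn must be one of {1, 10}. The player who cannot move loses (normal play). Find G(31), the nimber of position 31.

1

n :  0  1  2  3  4  5  6  7  8  9 10 11 12 13 14 15 16 17 18 19 20 21 22 23 24 25 26 27 28 29 30 31
G :  0  1  0  1  0  1  0  1  0  1  2  0  1  0  1  0  1  0  1  0  1  2  0  1  0  1  0  1  0  1  0  1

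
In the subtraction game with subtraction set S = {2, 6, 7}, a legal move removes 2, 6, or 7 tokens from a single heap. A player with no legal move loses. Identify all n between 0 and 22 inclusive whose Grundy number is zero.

0, 1, 4, 5, 9, 13, 14, 17, 18, 22

G(0) = 0
G(1) = mex{} = 0
G(2) = mex{0} = 1
G(3) = mex{0} = 1
G(4) = mex{1} = 0
G(5) = mex{1} = 0
G(6) = mex{0,0} = 1
G(7) = mex{0,0,0} = 1
G(8) = mex{1,1,0} = 2
G(9) = mex{1,1,1} = 0
G(10) = mex{2,0,1} = 3
G(11) = mex{0,0,0} = 1
G(12) = mex{3,1,0} = 2
G(13) = mex{1,1,1} = 0
G(14) = mex{2,2,1} = 0
G(15) = mex{0,0,2} = 1
G(16) = mex{0,3,0} = 1
G(17) = mex{1,1,3} = 0
G(18) = mex{1,2,1} = 0
G(19) = mex{0,0,2} = 1
G(20) = mex{0,0,0} = 1
G(21) = mex{1,1,0} = 2
G(22) = mex{1,1,1} = 0
P-positions are exactly the n with G(n) = 0.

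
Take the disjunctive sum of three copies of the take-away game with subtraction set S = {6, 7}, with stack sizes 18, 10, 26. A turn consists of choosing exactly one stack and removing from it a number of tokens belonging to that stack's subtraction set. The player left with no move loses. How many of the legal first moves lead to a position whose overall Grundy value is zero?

5

All stacks use S = {6, 7}:
G(0) = 0
G(1) = mex{} = 0
G(2) = mex{} = 0
G(3) = mex{} = 0
G(4) = mex{} = 0
G(5) = mex{} = 0
G(6) = mex{0} = 1
G(7) = mex{0,0} = 1
G(8) = mex{0,0} = 1
G(9) = mex{0,0} = 1
G(10) = mex{0,0} = 1
G(11) = mex{0,0} = 1
G(12) = mex{1,0} = 2
G(13) = mex{1,1} = 0
G(14) = mex{1,1} = 0
G(15) = mex{1,1} = 0
G(16) = mex{1,1} = 0
G(17) = mex{1,1} = 0
G(18) = mex{2,1} = 0
G(19) = mex{0,2} = 1
G(20) = mex{0,0} = 1
G(21) = mex{0,0} = 1
G(22) = mex{0,0} = 1
G(23) = mex{0,0} = 1
G(24) = mex{0,0} = 1
G(25) = mex{1,0} = 2
G(26) = mex{1,1} = 0
Stack A: G(18) = 0.
Stack B: G(10) = 1.
Stack C: G(26) = 0.
Combined Grundy value = 0 ⊕ 1 ⊕ 0 = 1.
A winning move leaves total XOR = 0, i.e. changes one component's Grundy value g to g ⊕ X where X is the current total.
Stack A: need g' = 0⊕1 = 1. Options: 18−6→G=2, 18−7→G=1. Hits: 1.
Stack B: need g' = 1⊕1 = 0. Options: 10−6→G=0, 10−7→G=0. Hits: 2.
Stack C: need g' = 0⊕1 = 1. Options: 26−6→G=1, 26−7→G=1. Hits: 2.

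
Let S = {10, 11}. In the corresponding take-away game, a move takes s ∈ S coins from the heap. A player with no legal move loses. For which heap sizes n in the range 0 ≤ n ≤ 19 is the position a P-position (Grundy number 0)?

0, 1, 2, 3, 4, 5, 6, 7, 8, 9

G(0) = 0
G(1) = mex{} = 0
G(2) = mex{} = 0
G(3) = mex{} = 0
G(4) = mex{} = 0
G(5) = mex{} = 0
G(6) = mex{} = 0
G(7) = mex{} = 0
G(8) = mex{} = 0
G(9) = mex{} = 0
G(10) = mex{0} = 1
G(11) = mex{0,0} = 1
G(12) = mex{0,0} = 1
G(13) = mex{0,0} = 1
G(14) = mex{0,0} = 1
G(15) = mex{0,0} = 1
G(16) = mex{0,0} = 1
G(17) = mex{0,0} = 1
G(18) = mex{0,0} = 1
G(19) = mex{0,0} = 1
P-positions are exactly the n with G(n) = 0.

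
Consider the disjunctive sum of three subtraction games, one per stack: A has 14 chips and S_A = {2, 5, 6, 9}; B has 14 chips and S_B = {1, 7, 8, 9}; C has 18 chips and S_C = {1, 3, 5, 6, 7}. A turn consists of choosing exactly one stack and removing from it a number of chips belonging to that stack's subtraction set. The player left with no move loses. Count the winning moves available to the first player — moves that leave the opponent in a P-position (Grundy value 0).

4

Stack A, S = {2, 5, 6, 9}:
G(0) = 0
G(1) = mex{} = 0
G(2) = mex{0} = 1
G(3) = mex{0} = 1
G(4) = mex{1} = 0
G(5) = mex{1,0} = 2
G(6) = mex{0,0,0} = 1
G(7) = mex{2,1,0} = 3
G(8) = mex{1,1,1} = 0
G(9) = mex{3,0,1,0} = 2
G(10) = mex{0,2,0,0} = 1
G(11) = mex{2,1,2,1} = 0
G(12) = mex{1,3,1,1} = 0
G(13) = mex{0,0,3,0} = 1
G(14) = mex{0,2,0,2} = 1
G_A(14) = 1.
Stack B, S = {1, 7, 8, 9}:
G(0) = 0
G(1) = mex{0} = 1
G(2) = mex{1} = 0
G(3) = mex{0} = 1
G(4) = mex{1} = 0
G(5) = mex{0} = 1
G(6) = mex{1} = 0
G(7) = mex{0,0} = 1
G(8) = mex{1,1,0} = 2
G(9) = mex{2,0,1,0} = 3
G(10) = mex{3,1,0,1} = 2
G(11) = mex{2,0,1,0} = 3
G(12) = mex{3,1,0,1} = 2
G(13) = mex{2,0,1,0} = 3
G(14) = mex{3,1,0,1} = 2
G_B(14) = 2.
Stack C, S = {1, 3, 5, 6, 7}:
n :  0  1  2  3  4  5  6  7  8  9 10 11 12 13 14 15 16 17 18
G :  0  1  0  1  0  1  2  3  2  3  2  3  0  1  0  1  0  1  2
G_C(18) = 2.
Combined Grundy value = 1 ⊕ 2 ⊕ 2 = 1.
A winning move leaves total XOR = 0, i.e. changes one component's Grundy value g to g ⊕ X where X is the current total.
Stack A: need g' = 1⊕1 = 0. Options: 14−2→G=0, 14−5→G=2, 14−6→G=0, 14−9→G=2. Hits: 2.
Stack B: need g' = 2⊕1 = 3. Options: 14−1→G=3, 14−7→G=1, 14−8→G=0, 14−9→G=1. Hits: 1.
Stack C: need g' = 2⊕1 = 3. Options: 18−1→G=1, 18−3→G=1, 18−5→G=1, 18−6→G=0, 18−7→G=3. Hits: 1.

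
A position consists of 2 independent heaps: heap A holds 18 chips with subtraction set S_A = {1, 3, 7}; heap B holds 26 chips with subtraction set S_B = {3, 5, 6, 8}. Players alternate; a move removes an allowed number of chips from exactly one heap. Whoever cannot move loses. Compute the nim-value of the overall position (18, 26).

1

Heap A, S = {1, 3, 7}:
G(0) = 0
G(1) = mex{0} = 1
G(2) = mex{1} = 0
G(3) = mex{0,0} = 1
G(4) = mex{1,1} = 0
G(5) = mex{0,0} = 1
G(6) = mex{1,1} = 0
G(7) = mex{0,0,0} = 1
G(8) = mex{1,1,1} = 0
G(9) = mex{0,0,0} = 1
G(10) = mex{1,1,1} = 0
G(11) = mex{0,0,0} = 1
G(12) = mex{1,1,1} = 0
G(13) = mex{0,0,0} = 1
G(14) = mex{1,1,1} = 0
G(15) = mex{0,0,0} = 1
G(16) = mex{1,1,1} = 0
G(17) = mex{0,0,0} = 1
G(18) = mex{1,1,1} = 0
G_A(18) = 0.
Heap B, S = {3, 5, 6, 8}:
n :  0  1  2  3  4  5  6  7  8  9 10 11 12 13 14 15 16 17 18 19 20 21 22 23 24 25 26
G :  0  0  0  1  1  1  2  2  2  3  3  0  0  0  1  1  1  2  2  2  3  3  0  0  0  1  1
G_B(26) = 1.
Combined Grundy value = 0 ⊕ 1 = 1.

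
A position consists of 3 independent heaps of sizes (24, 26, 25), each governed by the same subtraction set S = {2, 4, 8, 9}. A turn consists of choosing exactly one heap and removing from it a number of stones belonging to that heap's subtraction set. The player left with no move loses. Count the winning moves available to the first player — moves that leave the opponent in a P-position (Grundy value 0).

5

All heaps use S = {2, 4, 8, 9}:
n :  0  1  2  3  4  5  6  7  8  9 10 11 12 13 14 15 16 17 18 19 20 21 22 23 24 25 26
G :  0  0  1  1  2  2  0  0  1  1  2  2  0  0  1  1  2  2  0  0  1  1  2  2  0  0  1
Heap A: G(24) = 0.
Heap B: G(26) = 1.
Heap C: G(25) = 0.
Combined Grundy value = 0 ⊕ 1 ⊕ 0 = 1.
A winning move leaves total XOR = 0, i.e. changes one component's Grundy value g to g ⊕ X where X is the current total.
Heap A: need g' = 0⊕1 = 1. Options: 24−2→G=2, 24−4→G=1, 24−8→G=2, 24−9→G=1. Hits: 2.
Heap B: need g' = 1⊕1 = 0. Options: 26−2→G=0, 26−4→G=2, 26−8→G=0, 26−9→G=2. Hits: 2.
Heap C: need g' = 0⊕1 = 1. Options: 25−2→G=2, 25−4→G=1, 25−8→G=2, 25−9→G=2. Hits: 1.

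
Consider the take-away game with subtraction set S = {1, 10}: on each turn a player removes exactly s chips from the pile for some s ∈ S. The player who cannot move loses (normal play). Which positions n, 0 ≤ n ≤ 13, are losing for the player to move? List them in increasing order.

G(0) = 0
G(1) = mex{0} = 1
G(2) = mex{1} = 0
G(3) = mex{0} = 1
G(4) = mex{1} = 0
G(5) = mex{0} = 1
G(6) = mex{1} = 0
G(7) = mex{0} = 1
G(8) = mex{1} = 0
G(9) = mex{0} = 1
G(10) = mex{1,0} = 2
G(11) = mex{2,1} = 0
G(12) = mex{0,0} = 1
G(13) = mex{1,1} = 0
P-positions are exactly the n with G(n) = 0.

0, 2, 4, 6, 8, 11, 13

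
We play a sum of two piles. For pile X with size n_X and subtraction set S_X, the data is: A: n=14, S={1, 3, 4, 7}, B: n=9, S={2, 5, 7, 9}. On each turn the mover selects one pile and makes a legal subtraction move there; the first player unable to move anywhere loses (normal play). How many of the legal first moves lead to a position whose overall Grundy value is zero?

0

Pile A, S = {1, 3, 4, 7}:
n :  0  1  2  3  4  5  6  7  8  9 10 11 12 13 14
G :  0  1  0  1  2  3  2  3  0  1  0  1  2  3  2
G_A(14) = 2.
Pile B, S = {2, 5, 7, 9}:
n : 0 1 2 3 4 5 6 7 8 9
G : 0 0 1 1 0 2 1 3 2 2
G_B(9) = 2.
Combined Grundy value = 2 ⊕ 2 = 0.
A winning move leaves total XOR = 0, i.e. changes one component's Grundy value g to g ⊕ X where X is the current total.
Pile A: target g' = 2⊕0 = 2, but every legal move changes the Grundy value (mex property), so 0 moves.
Pile B: target g' = 2⊕0 = 2, but every legal move changes the Grundy value (mex property), so 0 moves.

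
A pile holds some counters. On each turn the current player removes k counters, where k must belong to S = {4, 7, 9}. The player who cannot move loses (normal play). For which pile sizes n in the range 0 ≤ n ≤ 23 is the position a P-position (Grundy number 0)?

0, 1, 2, 3, 13, 14, 15, 16

n :  0  1  2  3  4  5  6  7  8  9 10 11 12 13 14 15 16 17 18 19 20 21 22 23
G :  0  0  0  0  1  1  1  1  2  2  2  2  3  0  0  0  0  1  1  1  1  2  2  2
P-positions are exactly the n with G(n) = 0.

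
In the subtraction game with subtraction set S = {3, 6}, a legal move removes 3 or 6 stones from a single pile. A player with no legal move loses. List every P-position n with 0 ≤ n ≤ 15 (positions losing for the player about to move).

0, 1, 2, 9, 10, 11

n :  0  1  2  3  4  5  6  7  8  9 10 11 12 13 14 15
G :  0  0  0  1  1  1  2  2  2  0  0  0  1  1  1  2
P-positions are exactly the n with G(n) = 0.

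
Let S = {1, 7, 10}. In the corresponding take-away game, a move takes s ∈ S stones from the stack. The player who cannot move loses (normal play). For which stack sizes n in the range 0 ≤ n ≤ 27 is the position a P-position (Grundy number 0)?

0, 2, 4, 6, 8, 17, 19, 21, 23, 25

G(0) = 0
G(1) = mex{0} = 1
G(2) = mex{1} = 0
G(3) = mex{0} = 1
G(4) = mex{1} = 0
G(5) = mex{0} = 1
G(6) = mex{1} = 0
G(7) = mex{0,0} = 1
G(8) = mex{1,1} = 0
G(9) = mex{0,0} = 1
G(10) = mex{1,1,0} = 2
G(11) = mex{2,0,1} = 3
G(12) = mex{3,1,0} = 2
G(13) = mex{2,0,1} = 3
G(14) = mex{3,1,0} = 2
G(15) = mex{2,0,1} = 3
G(16) = mex{3,1,0} = 2
G(17) = mex{2,2,1} = 0
G(18) = mex{0,3,0} = 1
G(19) = mex{1,2,1} = 0
G(20) = mex{0,3,2} = 1
G(21) = mex{1,2,3} = 0
G(22) = mex{0,3,2} = 1
G(23) = mex{1,2,3} = 0
G(24) = mex{0,0,2} = 1
G(25) = mex{1,1,3} = 0
G(26) = mex{0,0,2} = 1
G(27) = mex{1,1,0} = 2
P-positions are exactly the n with G(n) = 0.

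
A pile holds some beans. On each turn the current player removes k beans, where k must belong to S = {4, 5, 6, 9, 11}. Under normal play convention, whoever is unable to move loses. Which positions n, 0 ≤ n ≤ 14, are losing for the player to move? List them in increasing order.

n :  0  1  2  3  4  5  6  7  8  9 10 11 12 13 14
G :  0  0  0  0  1  1  1  1  2  2  2  2  3  3  3
P-positions are exactly the n with G(n) = 0.

0, 1, 2, 3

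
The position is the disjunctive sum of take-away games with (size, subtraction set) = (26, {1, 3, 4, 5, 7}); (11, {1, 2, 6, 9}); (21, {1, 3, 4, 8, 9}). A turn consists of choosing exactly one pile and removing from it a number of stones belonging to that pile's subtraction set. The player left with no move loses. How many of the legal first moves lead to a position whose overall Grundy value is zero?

2

Pile A, S = {1, 3, 4, 5, 7}:
n :  0  1  2  3  4  5  6  7  8  9 10 11 12 13 14 15 16 17 18 19 20 21 22 23 24 25 26
G :  0  1  0  1  2  3  2  3  0  1  0  1  2  3  2  3  0  1  0  1  2  3  2  3  0  1  0
G_A(26) = 0.
Pile B, S = {1, 2, 6, 9}:
G(0) = 0
G(1) = mex{0} = 1
G(2) = mex{1,0} = 2
G(3) = mex{2,1} = 0
G(4) = mex{0,2} = 1
G(5) = mex{1,0} = 2
G(6) = mex{2,1,0} = 3
G(7) = mex{3,2,1} = 0
G(8) = mex{0,3,2} = 1
G(9) = mex{1,0,0,0} = 2
G(10) = mex{2,1,1,1} = 0
G(11) = mex{0,2,2,2} = 1
G_B(11) = 1.
Pile C, S = {1, 3, 4, 8, 9}:
n :  0  1  2  3  4  5  6  7  8  9 10 11 12 13 14 15 16 17 18 19 20 21
G :  0  1  0  1  2  3  2  0  1  4  3  2  0  1  0  1  2  3  2  0  1  4
G_C(21) = 4.
Combined Grundy value = 0 ⊕ 1 ⊕ 4 = 5.
A winning move leaves total XOR = 0, i.e. changes one component's Grundy value g to g ⊕ X where X is the current total.
Pile A: need g' = 0⊕5 = 5. Options: 26−1→G=1, 26−3→G=3, 26−4→G=2, 26−5→G=3, 26−7→G=1. Hits: 0.
Pile B: need g' = 1⊕5 = 4. Options: 11−1→G=0, 11−2→G=2, 11−6→G=2, 11−9→G=2. Hits: 0.
Pile C: need g' = 4⊕5 = 1. Options: 21−1→G=1, 21−3→G=2, 21−4→G=3, 21−8→G=1, 21−9→G=0. Hits: 2.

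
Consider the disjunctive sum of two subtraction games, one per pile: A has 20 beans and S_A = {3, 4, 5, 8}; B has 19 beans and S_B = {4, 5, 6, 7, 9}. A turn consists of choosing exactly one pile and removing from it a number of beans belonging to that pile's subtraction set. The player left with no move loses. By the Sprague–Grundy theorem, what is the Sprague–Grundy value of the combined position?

Pile A, S = {3, 4, 5, 8}:
n :  0  1  2  3  4  5  6  7  8  9 10 11 12 13 14 15 16 17 18 19 20
G :  0  0  0  1  1  1  2  2  2  3  3  0  0  0  1  1  1  2  2  2  3
G_A(20) = 3.
Pile B, S = {4, 5, 6, 7, 9}:
G(0) = 0
G(1) = mex{} = 0
G(2) = mex{} = 0
G(3) = mex{} = 0
G(4) = mex{0} = 1
G(5) = mex{0,0} = 1
G(6) = mex{0,0,0} = 1
G(7) = mex{0,0,0,0} = 1
G(8) = mex{1,0,0,0} = 2
G(9) = mex{1,1,0,0,0} = 2
G(10) = mex{1,1,1,0,0} = 2
G(11) = mex{1,1,1,1,0} = 2
G(12) = mex{2,1,1,1,0} = 3
G(13) = mex{2,2,1,1,1} = 0
G(14) = mex{2,2,2,1,1} = 0
G(15) = mex{2,2,2,2,1} = 0
G(16) = mex{3,2,2,2,1} = 0
G(17) = mex{0,3,2,2,2} = 1
G(18) = mex{0,0,3,2,2} = 1
G(19) = mex{0,0,0,3,2} = 1
G_B(19) = 1.
Combined Grundy value = 3 ⊕ 1 = 2.

2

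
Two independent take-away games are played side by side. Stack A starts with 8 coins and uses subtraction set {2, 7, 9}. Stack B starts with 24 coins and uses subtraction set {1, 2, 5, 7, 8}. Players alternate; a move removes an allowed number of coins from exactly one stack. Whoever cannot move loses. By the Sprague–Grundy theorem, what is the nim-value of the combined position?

2

Stack A, S = {2, 7, 9}:
n : 0 1 2 3 4 5 6 7 8
G : 0 0 1 1 0 0 1 1 2
G_A(8) = 2.
Stack B, S = {1, 2, 5, 7, 8}:
n :  0  1  2  3  4  5  6  7  8  9 10 11 12 13 14 15 16 17 18 19 20 21 22 23 24
G :  0  1  2  0  1  2  0  1  2  0  1  2  0  1  2  0  1  2  0  1  2  0  1  2  0
G_B(24) = 0.
Combined Grundy value = 2 ⊕ 0 = 2.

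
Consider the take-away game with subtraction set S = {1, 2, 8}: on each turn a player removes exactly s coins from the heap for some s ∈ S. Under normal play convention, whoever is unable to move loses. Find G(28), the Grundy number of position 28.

1

n :  0  1  2  3  4  5  6  7  8  9 10 11 12 13 14 15 16 17 18 19 20 21 22 23 24 25 26 27 28
G :  0  1  2  0  1  2  0  1  2  0  1  2  0  1  2  0  1  2  0  1  2  0  1  2  0  1  2  0  1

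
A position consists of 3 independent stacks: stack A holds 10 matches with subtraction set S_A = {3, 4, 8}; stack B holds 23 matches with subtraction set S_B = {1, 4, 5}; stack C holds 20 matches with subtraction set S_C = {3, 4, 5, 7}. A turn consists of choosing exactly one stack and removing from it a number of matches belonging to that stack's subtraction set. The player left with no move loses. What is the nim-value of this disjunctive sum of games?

Stack A, S = {3, 4, 8}:
G(0) = 0
G(1) = mex{} = 0
G(2) = mex{} = 0
G(3) = mex{0} = 1
G(4) = mex{0,0} = 1
G(5) = mex{0,0} = 1
G(6) = mex{1,0} = 2
G(7) = mex{1,1} = 0
G(8) = mex{1,1,0} = 2
G(9) = mex{2,1,0} = 3
G(10) = mex{0,2,0} = 1
G_A(10) = 1.
Stack B, S = {1, 4, 5}:
G(0) = 0
G(1) = mex{0} = 1
G(2) = mex{1} = 0
G(3) = mex{0} = 1
G(4) = mex{1,0} = 2
G(5) = mex{2,1,0} = 3
G(6) = mex{3,0,1} = 2
G(7) = mex{2,1,0} = 3
G(8) = mex{3,2,1} = 0
G(9) = mex{0,3,2} = 1
G(10) = mex{1,2,3} = 0
G(11) = mex{0,3,2} = 1
G(12) = mex{1,0,3} = 2
G(13) = mex{2,1,0} = 3
G(14) = mex{3,0,1} = 2
G(15) = mex{2,1,0} = 3
G(16) = mex{3,2,1} = 0
G(17) = mex{0,3,2} = 1
G(18) = mex{1,2,3} = 0
G(19) = mex{0,3,2} = 1
G(20) = mex{1,0,3} = 2
G(21) = mex{2,1,0} = 3
G(22) = mex{3,0,1} = 2
G(23) = mex{2,1,0} = 3
G_B(23) = 3.
Stack C, S = {3, 4, 5, 7}:
n :  0  1  2  3  4  5  6  7  8  9 10 11 12 13 14 15 16 17 18 19 20
G :  0  0  0  1  1  1  2  2  2  3  0  0  0  1  1  1  2  2  2  3  0
G_C(20) = 0.
Combined Grundy value = 1 ⊕ 3 ⊕ 0 = 2.

2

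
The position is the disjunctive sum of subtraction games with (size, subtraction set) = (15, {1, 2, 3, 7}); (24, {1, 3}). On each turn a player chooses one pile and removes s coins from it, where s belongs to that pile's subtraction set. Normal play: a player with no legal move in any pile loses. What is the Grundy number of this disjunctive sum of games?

Pile A, S = {1, 2, 3, 7}:
G(0) = 0
G(1) = mex{0} = 1
G(2) = mex{1,0} = 2
G(3) = mex{2,1,0} = 3
G(4) = mex{3,2,1} = 0
G(5) = mex{0,3,2} = 1
G(6) = mex{1,0,3} = 2
G(7) = mex{2,1,0,0} = 3
G(8) = mex{3,2,1,1} = 0
G(9) = mex{0,3,2,2} = 1
G(10) = mex{1,0,3,3} = 2
G(11) = mex{2,1,0,0} = 3
G(12) = mex{3,2,1,1} = 0
G(13) = mex{0,3,2,2} = 1
G(14) = mex{1,0,3,3} = 2
G(15) = mex{2,1,0,0} = 3
G_A(15) = 3.
Pile B, S = {1, 3}:
n :  0  1  2  3  4  5  6  7  8  9 10 11 12 13 14 15 16 17 18 19 20 21 22 23 24
G :  0  1  0  1  0  1  0  1  0  1  0  1  0  1  0  1  0  1  0  1  0  1  0  1  0
G_B(24) = 0.
Combined Grundy value = 3 ⊕ 0 = 3.

3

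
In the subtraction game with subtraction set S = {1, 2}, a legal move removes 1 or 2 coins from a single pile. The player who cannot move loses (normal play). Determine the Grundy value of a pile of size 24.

G(0) = 0
G(1) = mex{0} = 1
G(2) = mex{1,0} = 2
G(3) = mex{2,1} = 0
G(4) = mex{0,2} = 1
G(5) = mex{1,0} = 2
G(6) = mex{2,1} = 0
G(7) = mex{0,2} = 1
G(8) = mex{1,0} = 2
G(9) = mex{2,1} = 0
G(10) = mex{0,2} = 1
G(11) = mex{1,0} = 2
G(12) = mex{2,1} = 0
G(13) = mex{0,2} = 1
G(14) = mex{1,0} = 2
G(15) = mex{2,1} = 0
G(16) = mex{0,2} = 1
G(17) = mex{1,0} = 2
G(18) = mex{2,1} = 0
G(19) = mex{0,2} = 1
G(20) = mex{1,0} = 2
G(21) = mex{2,1} = 0
G(22) = mex{0,2} = 1
G(23) = mex{1,0} = 2
G(24) = mex{2,1} = 0

0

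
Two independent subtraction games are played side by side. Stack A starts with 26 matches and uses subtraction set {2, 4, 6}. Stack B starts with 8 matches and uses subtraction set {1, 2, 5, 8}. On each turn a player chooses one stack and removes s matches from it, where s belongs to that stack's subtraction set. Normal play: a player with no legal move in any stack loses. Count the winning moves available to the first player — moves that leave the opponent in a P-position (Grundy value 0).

Stack A, S = {2, 4, 6}:
G(0) = 0
G(1) = mex{} = 0
G(2) = mex{0} = 1
G(3) = mex{0} = 1
G(4) = mex{1,0} = 2
G(5) = mex{1,0} = 2
G(6) = mex{2,1,0} = 3
G(7) = mex{2,1,0} = 3
G(8) = mex{3,2,1} = 0
G(9) = mex{3,2,1} = 0
G(10) = mex{0,3,2} = 1
G(11) = mex{0,3,2} = 1
G(12) = mex{1,0,3} = 2
G(13) = mex{1,0,3} = 2
G(14) = mex{2,1,0} = 3
G(15) = mex{2,1,0} = 3
G(16) = mex{3,2,1} = 0
G(17) = mex{3,2,1} = 0
G(18) = mex{0,3,2} = 1
G(19) = mex{0,3,2} = 1
G(20) = mex{1,0,3} = 2
G(21) = mex{1,0,3} = 2
G(22) = mex{2,1,0} = 3
G(23) = mex{2,1,0} = 3
G(24) = mex{3,2,1} = 0
G(25) = mex{3,2,1} = 0
G(26) = mex{0,3,2} = 1
G_A(26) = 1.
Stack B, S = {1, 2, 5, 8}:
G(0) = 0
G(1) = mex{0} = 1
G(2) = mex{1,0} = 2
G(3) = mex{2,1} = 0
G(4) = mex{0,2} = 1
G(5) = mex{1,0,0} = 2
G(6) = mex{2,1,1} = 0
G(7) = mex{0,2,2} = 1
G(8) = mex{1,0,0,0} = 2
G_B(8) = 2.
Combined Grundy value = 1 ⊕ 2 = 3.
A winning move leaves total XOR = 0, i.e. changes one component's Grundy value g to g ⊕ X where X is the current total.
Stack A: need g' = 1⊕3 = 2. Options: 26−2→G=0, 26−4→G=3, 26−6→G=2. Hits: 1.
Stack B: need g' = 2⊕3 = 1. Options: 8−1→G=1, 8−2→G=0, 8−5→G=0, 8−8→G=0. Hits: 1.

2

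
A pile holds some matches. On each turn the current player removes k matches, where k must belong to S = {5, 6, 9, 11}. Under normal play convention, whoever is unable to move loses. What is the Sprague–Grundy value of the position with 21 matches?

1

n :  0  1  2  3  4  5  6  7  8  9 10 11 12 13 14 15 16 17 18 19 20 21
G :  0  0  0  0  0  1  1  1  1  1  2  2  2  2  2  3  0  0  0  0  0  1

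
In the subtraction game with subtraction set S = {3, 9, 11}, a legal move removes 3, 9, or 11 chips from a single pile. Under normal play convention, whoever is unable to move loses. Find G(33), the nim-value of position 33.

G(0) = 0
G(1) = mex{} = 0
G(2) = mex{} = 0
G(3) = mex{0} = 1
G(4) = mex{0} = 1
G(5) = mex{0} = 1
G(6) = mex{1} = 0
G(7) = mex{1} = 0
G(8) = mex{1} = 0
G(9) = mex{0,0} = 1
G(10) = mex{0,0} = 1
G(11) = mex{0,0,0} = 1
G(12) = mex{1,1,0} = 2
G(13) = mex{1,1,0} = 2
G(14) = mex{1,1,1} = 0
G(15) = mex{2,0,1} = 3
G(16) = mex{2,0,1} = 3
G(17) = mex{0,0,0} = 1
G(18) = mex{3,1,0} = 2
G(19) = mex{3,1,0} = 2
G(20) = mex{1,1,1} = 0
G(21) = mex{2,2,1} = 0
G(22) = mex{2,2,1} = 0
G(23) = mex{0,0,2} = 1
G(24) = mex{0,3,2} = 1
G(25) = mex{0,3,0} = 1
G(26) = mex{1,1,3} = 0
G(27) = mex{1,2,3} = 0
G(28) = mex{1,2,1} = 0
G(29) = mex{0,0,2} = 1
G(30) = mex{0,0,2} = 1
G(31) = mex{0,0,0} = 1
G(32) = mex{1,1,0} = 2
G(33) = mex{1,1,0} = 2

2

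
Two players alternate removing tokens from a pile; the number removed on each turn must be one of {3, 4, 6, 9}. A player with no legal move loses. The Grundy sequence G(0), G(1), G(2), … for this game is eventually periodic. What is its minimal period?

n :  0  1  2  3  4  5  6  7  8  9 10 11 12 13 14 15 16 17 18 19 20 21 22 23 24 25
G :  0  0  0  1  1  1  2  2  2  3  3  3  0  0  0  1  1  1  2  2  2  3  3  3  0  0
G(n+12) = G(n) holds for n = 0,…,8 (a full window of length max(S) = 9), so the sequence is purely periodic with period 12.

12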